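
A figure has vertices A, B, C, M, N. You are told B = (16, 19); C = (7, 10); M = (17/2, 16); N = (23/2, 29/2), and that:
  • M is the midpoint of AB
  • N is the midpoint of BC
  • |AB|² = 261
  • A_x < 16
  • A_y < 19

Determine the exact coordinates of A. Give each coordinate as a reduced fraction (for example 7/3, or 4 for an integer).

1. A_x = 1  [A = 2·M−B = 2·(17/2, 16)−(16, 19)]
2. A_y = 13  [A = 2·M−B = 2·(17/2, 16)−(16, 19)]
   so A = (1, 13)

A = (1, 13)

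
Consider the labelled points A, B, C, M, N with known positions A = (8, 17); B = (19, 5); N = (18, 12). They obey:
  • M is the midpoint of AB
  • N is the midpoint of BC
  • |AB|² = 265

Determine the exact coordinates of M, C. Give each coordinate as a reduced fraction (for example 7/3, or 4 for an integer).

M = (27/2, 11)
C = (17, 19)

1. M_x = 27/2  [2·M = A+B = (8, 17)+(19, 5)]
2. M_y = 11  [2·M = A+B = (8, 17)+(19, 5)]
   so M = (27/2, 11)
3. C_x = 17  [C = 2·N−B = 2·(18, 12)−(19, 5)]
4. C_y = 19  [C = 2·N−B = 2·(18, 12)−(19, 5)]
   so C = (17, 19)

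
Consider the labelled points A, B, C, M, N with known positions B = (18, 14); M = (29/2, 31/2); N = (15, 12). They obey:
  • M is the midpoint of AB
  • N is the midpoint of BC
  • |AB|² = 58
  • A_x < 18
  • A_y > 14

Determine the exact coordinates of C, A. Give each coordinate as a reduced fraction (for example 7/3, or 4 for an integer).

C = (12, 10)
A = (11, 17)

1. A_x = 11  [A = 2·M−B = 2·(29/2, 31/2)−(18, 14)]
2. A_y = 17  [A = 2·M−B = 2·(29/2, 31/2)−(18, 14)]
   so A = (11, 17)
3. C_x = 12  [C = 2·N−B = 2·(15, 12)−(18, 14)]
4. C_y = 10  [C = 2·N−B = 2·(15, 12)−(18, 14)]
   so C = (12, 10)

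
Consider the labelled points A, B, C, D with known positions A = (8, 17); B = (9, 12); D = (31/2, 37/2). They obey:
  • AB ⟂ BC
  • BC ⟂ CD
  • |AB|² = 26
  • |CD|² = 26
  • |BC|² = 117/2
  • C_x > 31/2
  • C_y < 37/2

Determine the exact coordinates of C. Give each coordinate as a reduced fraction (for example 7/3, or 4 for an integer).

1. C_x = 33/2  [[AB ⟂ BC ⇒ 1x-5y+51=0] ∩ [|C−(31/2, 37/2)|²=26]]
2. C_y = 27/2  [[AB ⟂ BC ⇒ 1x-5y+51=0] ∩ [|C−(31/2, 37/2)|²=26]]
   so C = (33/2, 27/2)

C = (33/2, 27/2)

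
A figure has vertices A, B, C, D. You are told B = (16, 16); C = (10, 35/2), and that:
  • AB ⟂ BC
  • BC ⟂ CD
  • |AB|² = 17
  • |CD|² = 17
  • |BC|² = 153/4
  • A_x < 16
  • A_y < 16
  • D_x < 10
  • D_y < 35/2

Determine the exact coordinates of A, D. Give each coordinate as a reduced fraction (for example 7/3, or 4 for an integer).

A = (15, 12)
D = (9, 27/2)

1. A_x = 15  [[AB ⟂ BC ⇒ 6x-3/2y-72=0] ∩ [|A−(16, 16)|²=17]]
2. A_y = 12  [[AB ⟂ BC ⇒ 6x-3/2y-72=0] ∩ [|A−(16, 16)|²=17]]
   so A = (15, 12)
3. D_x = 9  [[BC ⟂ CD ⇒ -6x+3/2y+135/4=0] ∩ [|D−(10, 35/2)|²=17]]
4. D_y = 27/2  [[BC ⟂ CD ⇒ -6x+3/2y+135/4=0] ∩ [|D−(10, 35/2)|²=17]]
   so D = (9, 27/2)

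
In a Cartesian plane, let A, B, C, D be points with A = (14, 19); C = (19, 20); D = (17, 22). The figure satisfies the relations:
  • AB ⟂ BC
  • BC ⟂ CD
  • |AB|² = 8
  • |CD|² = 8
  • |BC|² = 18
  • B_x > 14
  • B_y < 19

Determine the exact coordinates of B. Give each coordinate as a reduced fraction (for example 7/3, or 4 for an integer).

1. B_x = 16  [[BC ⟂ CD ⇒ 2x-2y+2=0] ∩ [|B−(14, 19)|²=8]]
2. B_y = 17  [[BC ⟂ CD ⇒ 2x-2y+2=0] ∩ [|B−(14, 19)|²=8]]
   so B = (16, 17)

B = (16, 17)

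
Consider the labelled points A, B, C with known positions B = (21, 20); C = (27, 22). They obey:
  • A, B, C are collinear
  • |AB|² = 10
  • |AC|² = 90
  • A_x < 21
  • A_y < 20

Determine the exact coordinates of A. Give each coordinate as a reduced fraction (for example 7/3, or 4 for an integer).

A = (18, 19)

1. A_x = 18  [[A, B, C are collinear ⇒ -2x+6y-78=0] ∩ [|A−(21, 20)|²=10]]
2. A_y = 19  [[A, B, C are collinear ⇒ -2x+6y-78=0] ∩ [|A−(21, 20)|²=10]]
   so A = (18, 19)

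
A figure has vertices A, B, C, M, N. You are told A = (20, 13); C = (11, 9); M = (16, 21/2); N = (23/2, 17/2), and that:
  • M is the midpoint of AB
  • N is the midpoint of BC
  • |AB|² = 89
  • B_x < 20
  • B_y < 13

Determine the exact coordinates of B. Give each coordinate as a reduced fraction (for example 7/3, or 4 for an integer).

1. B_x = 12  [B = 2·M−A = 2·(16, 21/2)−(20, 13)]
2. B_y = 8  [B = 2·M−A = 2·(16, 21/2)−(20, 13)]
   so B = (12, 8)

B = (12, 8)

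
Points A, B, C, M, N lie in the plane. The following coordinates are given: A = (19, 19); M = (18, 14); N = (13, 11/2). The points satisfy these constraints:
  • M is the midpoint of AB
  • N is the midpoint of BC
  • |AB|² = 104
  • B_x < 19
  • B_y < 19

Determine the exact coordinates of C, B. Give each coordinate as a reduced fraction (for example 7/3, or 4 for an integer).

1. B_x = 17  [B = 2·M−A = 2·(18, 14)−(19, 19)]
2. B_y = 9  [B = 2·M−A = 2·(18, 14)−(19, 19)]
   so B = (17, 9)
3. C_x = 9  [C = 2·N−B = 2·(13, 11/2)−(17, 9)]
4. C_y = 2  [C = 2·N−B = 2·(13, 11/2)−(17, 9)]
   so C = (9, 2)

C = (9, 2)
B = (17, 9)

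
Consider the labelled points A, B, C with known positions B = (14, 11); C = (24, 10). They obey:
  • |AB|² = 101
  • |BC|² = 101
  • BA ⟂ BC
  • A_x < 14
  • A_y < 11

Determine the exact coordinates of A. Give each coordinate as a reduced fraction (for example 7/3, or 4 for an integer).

1. A_x = 13  [[BA ⟂ BC ⇒ 10x-1y-129=0] ∩ [|A−(14, 11)|²=101]]
2. A_y = 1  [[BA ⟂ BC ⇒ 10x-1y-129=0] ∩ [|A−(14, 11)|²=101]]
   so A = (13, 1)

A = (13, 1)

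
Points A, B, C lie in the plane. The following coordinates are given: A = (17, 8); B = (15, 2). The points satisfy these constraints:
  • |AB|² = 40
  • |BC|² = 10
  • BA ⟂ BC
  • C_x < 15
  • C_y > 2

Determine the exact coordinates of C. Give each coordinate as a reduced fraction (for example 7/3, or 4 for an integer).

1. C_x = 12  [[BA ⟂ BC ⇒ 2x+6y-42=0] ∩ [|C−(15, 2)|²=10]]
2. C_y = 3  [[BA ⟂ BC ⇒ 2x+6y-42=0] ∩ [|C−(15, 2)|²=10]]
   so C = (12, 3)

C = (12, 3)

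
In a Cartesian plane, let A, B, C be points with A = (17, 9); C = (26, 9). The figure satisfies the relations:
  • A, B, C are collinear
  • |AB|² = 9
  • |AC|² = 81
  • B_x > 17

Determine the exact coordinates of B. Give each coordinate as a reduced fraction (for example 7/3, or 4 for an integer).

1. B_x = 20  [[A, B, C are collinear ⇒ -9y+81=0] ∩ [|B−(17, 9)|²=9]]
2. B_y = 9  [[A, B, C are collinear ⇒ -9y+81=0] ∩ [|B−(17, 9)|²=9]]
   so B = (20, 9)

B = (20, 9)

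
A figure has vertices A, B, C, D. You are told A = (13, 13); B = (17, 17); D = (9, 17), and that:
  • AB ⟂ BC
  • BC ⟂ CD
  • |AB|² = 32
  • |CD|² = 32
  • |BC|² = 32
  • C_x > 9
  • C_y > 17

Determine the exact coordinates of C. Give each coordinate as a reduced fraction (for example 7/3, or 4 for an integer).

C = (13, 21)

1. C_x = 13  [[AB ⟂ BC ⇒ 4x+4y-136=0] ∩ [|C−(9, 17)|²=32]]
2. C_y = 21  [[AB ⟂ BC ⇒ 4x+4y-136=0] ∩ [|C−(9, 17)|²=32]]
   so C = (13, 21)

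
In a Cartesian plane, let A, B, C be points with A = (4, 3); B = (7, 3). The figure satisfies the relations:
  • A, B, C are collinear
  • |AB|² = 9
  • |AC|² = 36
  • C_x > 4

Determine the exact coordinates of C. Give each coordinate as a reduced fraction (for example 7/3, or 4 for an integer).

C = (10, 3)

1. C_x = 10  [[A, B, C are collinear ⇒ 3y-9=0] ∩ [|C−(4, 3)|²=36]]
2. C_y = 3  [[A, B, C are collinear ⇒ 3y-9=0] ∩ [|C−(4, 3)|²=36]]
   so C = (10, 3)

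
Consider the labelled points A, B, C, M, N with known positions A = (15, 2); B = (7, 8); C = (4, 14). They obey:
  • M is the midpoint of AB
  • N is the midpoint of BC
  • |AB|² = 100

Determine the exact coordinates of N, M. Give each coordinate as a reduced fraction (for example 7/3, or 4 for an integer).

N = (11/2, 11)
M = (11, 5)

1. M_x = 11  [2·M = A+B = (15, 2)+(7, 8)]
2. M_y = 5  [2·M = A+B = (15, 2)+(7, 8)]
   so M = (11, 5)
3. N_x = 11/2  [2·N = B+C = (7, 8)+(4, 14)]
4. N_y = 11  [2·N = B+C = (7, 8)+(4, 14)]
   so N = (11/2, 11)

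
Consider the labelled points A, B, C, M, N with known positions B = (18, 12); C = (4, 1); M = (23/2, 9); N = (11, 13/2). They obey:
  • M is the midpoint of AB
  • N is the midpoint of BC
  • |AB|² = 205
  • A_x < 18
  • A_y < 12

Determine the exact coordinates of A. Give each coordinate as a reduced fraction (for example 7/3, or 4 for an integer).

1. A_x = 5  [A = 2·M−B = 2·(23/2, 9)−(18, 12)]
2. A_y = 6  [A = 2·M−B = 2·(23/2, 9)−(18, 12)]
   so A = (5, 6)

A = (5, 6)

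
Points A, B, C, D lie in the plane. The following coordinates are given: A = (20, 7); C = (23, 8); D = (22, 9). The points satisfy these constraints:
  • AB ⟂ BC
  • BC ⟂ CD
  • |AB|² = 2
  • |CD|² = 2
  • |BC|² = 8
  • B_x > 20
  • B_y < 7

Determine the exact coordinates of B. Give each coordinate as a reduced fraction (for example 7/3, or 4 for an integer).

B = (21, 6)

1. B_x = 21  [[BC ⟂ CD ⇒ 1x-1y-15=0] ∩ [|B−(20, 7)|²=2]]
2. B_y = 6  [[BC ⟂ CD ⇒ 1x-1y-15=0] ∩ [|B−(20, 7)|²=2]]
   so B = (21, 6)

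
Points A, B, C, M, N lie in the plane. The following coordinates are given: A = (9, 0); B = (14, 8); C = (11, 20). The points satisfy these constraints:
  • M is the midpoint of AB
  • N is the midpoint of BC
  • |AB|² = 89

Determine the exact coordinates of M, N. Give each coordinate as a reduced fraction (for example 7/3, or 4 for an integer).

M = (23/2, 4)
N = (25/2, 14)

1. M_x = 23/2  [2·M = A+B = (9, 0)+(14, 8)]
2. M_y = 4  [2·M = A+B = (9, 0)+(14, 8)]
   so M = (23/2, 4)
3. N_x = 25/2  [2·N = B+C = (14, 8)+(11, 20)]
4. N_y = 14  [2·N = B+C = (14, 8)+(11, 20)]
   so N = (25/2, 14)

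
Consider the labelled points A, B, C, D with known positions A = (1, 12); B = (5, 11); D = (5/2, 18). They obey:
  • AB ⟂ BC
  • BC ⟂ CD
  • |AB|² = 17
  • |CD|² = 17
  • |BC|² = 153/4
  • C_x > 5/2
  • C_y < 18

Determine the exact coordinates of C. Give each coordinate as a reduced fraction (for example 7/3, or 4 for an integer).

1. C_x = 13/2  [[AB ⟂ BC ⇒ 4x-1y-9=0] ∩ [|C−(5/2, 18)|²=17]]
2. C_y = 17  [[AB ⟂ BC ⇒ 4x-1y-9=0] ∩ [|C−(5/2, 18)|²=17]]
   so C = (13/2, 17)

C = (13/2, 17)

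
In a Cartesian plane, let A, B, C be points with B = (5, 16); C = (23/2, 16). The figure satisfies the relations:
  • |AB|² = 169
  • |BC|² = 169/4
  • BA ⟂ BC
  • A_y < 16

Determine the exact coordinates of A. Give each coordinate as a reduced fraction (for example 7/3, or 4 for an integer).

1. A_x = 5  [[BA ⟂ BC ⇒ 13/2x-65/2=0] ∩ [|A−(5, 16)|²=169]]
2. A_y = 3  [[BA ⟂ BC ⇒ 13/2x-65/2=0] ∩ [|A−(5, 16)|²=169]]
   so A = (5, 3)

A = (5, 3)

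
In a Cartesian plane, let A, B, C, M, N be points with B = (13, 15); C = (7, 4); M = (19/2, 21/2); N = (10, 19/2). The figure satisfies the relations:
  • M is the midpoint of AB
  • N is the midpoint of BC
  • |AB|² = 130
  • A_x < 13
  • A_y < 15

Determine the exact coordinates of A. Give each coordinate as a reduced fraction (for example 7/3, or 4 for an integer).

1. A_x = 6  [A = 2·M−B = 2·(19/2, 21/2)−(13, 15)]
2. A_y = 6  [A = 2·M−B = 2·(19/2, 21/2)−(13, 15)]
   so A = (6, 6)

A = (6, 6)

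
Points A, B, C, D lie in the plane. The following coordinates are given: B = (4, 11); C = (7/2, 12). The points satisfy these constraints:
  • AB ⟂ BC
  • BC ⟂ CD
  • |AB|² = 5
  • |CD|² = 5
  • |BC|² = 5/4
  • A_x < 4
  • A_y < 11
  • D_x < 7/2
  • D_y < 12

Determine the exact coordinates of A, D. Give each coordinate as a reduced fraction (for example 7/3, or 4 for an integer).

A = (2, 10)
D = (3/2, 11)

1. A_x = 2  [[AB ⟂ BC ⇒ 1/2x-1y+9=0] ∩ [|A−(4, 11)|²=5]]
2. A_y = 10  [[AB ⟂ BC ⇒ 1/2x-1y+9=0] ∩ [|A−(4, 11)|²=5]]
   so A = (2, 10)
3. D_x = 3/2  [[BC ⟂ CD ⇒ -1/2x+1y-41/4=0] ∩ [|D−(7/2, 12)|²=5]]
4. D_y = 11  [[BC ⟂ CD ⇒ -1/2x+1y-41/4=0] ∩ [|D−(7/2, 12)|²=5]]
   so D = (3/2, 11)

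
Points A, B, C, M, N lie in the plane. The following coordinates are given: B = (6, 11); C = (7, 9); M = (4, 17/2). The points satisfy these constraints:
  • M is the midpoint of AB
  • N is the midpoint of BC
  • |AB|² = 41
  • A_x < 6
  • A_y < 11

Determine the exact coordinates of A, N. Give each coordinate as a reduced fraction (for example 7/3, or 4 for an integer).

A = (2, 6)
N = (13/2, 10)

1. A_x = 2  [A = 2·M−B = 2·(4, 17/2)−(6, 11)]
2. A_y = 6  [A = 2·M−B = 2·(4, 17/2)−(6, 11)]
   so A = (2, 6)
3. N_x = 13/2  [2·N = B+C = (6, 11)+(7, 9)]
4. N_y = 10  [2·N = B+C = (6, 11)+(7, 9)]
   so N = (13/2, 10)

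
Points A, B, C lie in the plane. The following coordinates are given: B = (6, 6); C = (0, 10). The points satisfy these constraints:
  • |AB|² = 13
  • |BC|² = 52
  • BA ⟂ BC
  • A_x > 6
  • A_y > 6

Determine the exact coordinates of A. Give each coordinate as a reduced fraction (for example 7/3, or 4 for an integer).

1. A_x = 8  [[BA ⟂ BC ⇒ -6x+4y+12=0] ∩ [|A−(6, 6)|²=13]]
2. A_y = 9  [[BA ⟂ BC ⇒ -6x+4y+12=0] ∩ [|A−(6, 6)|²=13]]
   so A = (8, 9)

A = (8, 9)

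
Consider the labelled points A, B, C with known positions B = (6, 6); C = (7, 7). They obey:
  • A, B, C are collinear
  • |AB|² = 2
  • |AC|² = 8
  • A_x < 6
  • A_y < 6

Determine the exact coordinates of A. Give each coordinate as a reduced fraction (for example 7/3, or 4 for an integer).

1. A_x = 5  [[A, B, C are collinear ⇒ -1x+1y=0] ∩ [|A−(6, 6)|²=2]]
2. A_y = 5  [[A, B, C are collinear ⇒ -1x+1y=0] ∩ [|A−(6, 6)|²=2]]
   so A = (5, 5)

A = (5, 5)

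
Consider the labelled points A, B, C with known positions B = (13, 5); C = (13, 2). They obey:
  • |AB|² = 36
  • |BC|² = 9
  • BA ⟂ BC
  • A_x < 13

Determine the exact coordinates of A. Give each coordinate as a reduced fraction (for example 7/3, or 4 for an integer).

1. A_x = 7  [[BA ⟂ BC ⇒ -3y+15=0] ∩ [|A−(13, 5)|²=36]]
2. A_y = 5  [[BA ⟂ BC ⇒ -3y+15=0] ∩ [|A−(13, 5)|²=36]]
   so A = (7, 5)

A = (7, 5)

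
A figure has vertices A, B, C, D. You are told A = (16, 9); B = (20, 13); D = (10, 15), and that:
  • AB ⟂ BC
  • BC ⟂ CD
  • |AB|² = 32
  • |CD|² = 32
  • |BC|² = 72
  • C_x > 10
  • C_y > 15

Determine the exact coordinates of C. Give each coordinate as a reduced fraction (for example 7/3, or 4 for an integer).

C = (14, 19)

1. C_x = 14  [[AB ⟂ BC ⇒ 4x+4y-132=0] ∩ [|C−(10, 15)|²=32]]
2. C_y = 19  [[AB ⟂ BC ⇒ 4x+4y-132=0] ∩ [|C−(10, 15)|²=32]]
   so C = (14, 19)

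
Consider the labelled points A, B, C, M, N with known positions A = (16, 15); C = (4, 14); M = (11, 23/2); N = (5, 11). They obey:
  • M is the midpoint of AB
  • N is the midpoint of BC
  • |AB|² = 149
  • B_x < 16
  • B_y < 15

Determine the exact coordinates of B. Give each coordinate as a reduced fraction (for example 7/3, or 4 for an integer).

1. B_x = 6  [B = 2·M−A = 2·(11, 23/2)−(16, 15)]
2. B_y = 8  [B = 2·M−A = 2·(11, 23/2)−(16, 15)]
   so B = (6, 8)

B = (6, 8)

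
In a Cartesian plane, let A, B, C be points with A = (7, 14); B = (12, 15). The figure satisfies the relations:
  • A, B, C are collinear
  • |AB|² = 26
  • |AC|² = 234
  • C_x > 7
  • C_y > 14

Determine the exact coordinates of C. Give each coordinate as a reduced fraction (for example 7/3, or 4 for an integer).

1. C_x = 22  [[A, B, C are collinear ⇒ -1x+5y-63=0] ∩ [|C−(7, 14)|²=234]]
2. C_y = 17  [[A, B, C are collinear ⇒ -1x+5y-63=0] ∩ [|C−(7, 14)|²=234]]
   so C = (22, 17)

C = (22, 17)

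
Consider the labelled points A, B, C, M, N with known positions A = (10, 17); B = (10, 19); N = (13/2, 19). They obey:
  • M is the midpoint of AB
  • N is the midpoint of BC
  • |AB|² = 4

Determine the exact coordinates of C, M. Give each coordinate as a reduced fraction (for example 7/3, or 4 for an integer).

C = (3, 19)
M = (10, 18)

1. M_x = 10  [2·M = A+B = (10, 17)+(10, 19)]
2. M_y = 18  [2·M = A+B = (10, 17)+(10, 19)]
   so M = (10, 18)
3. C_x = 3  [C = 2·N−B = 2·(13/2, 19)−(10, 19)]
4. C_y = 19  [C = 2·N−B = 2·(13/2, 19)−(10, 19)]
   so C = (3, 19)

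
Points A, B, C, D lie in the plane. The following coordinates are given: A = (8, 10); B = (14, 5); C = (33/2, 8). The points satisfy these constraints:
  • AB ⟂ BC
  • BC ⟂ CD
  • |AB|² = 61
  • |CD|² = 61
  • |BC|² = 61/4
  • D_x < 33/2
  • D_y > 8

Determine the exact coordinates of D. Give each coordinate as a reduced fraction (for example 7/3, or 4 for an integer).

D = (21/2, 13)

1. D_x = 21/2  [[BC ⟂ CD ⇒ 5/2x+3y-261/4=0] ∩ [|D−(33/2, 8)|²=61]]
2. D_y = 13  [[BC ⟂ CD ⇒ 5/2x+3y-261/4=0] ∩ [|D−(33/2, 8)|²=61]]
   so D = (21/2, 13)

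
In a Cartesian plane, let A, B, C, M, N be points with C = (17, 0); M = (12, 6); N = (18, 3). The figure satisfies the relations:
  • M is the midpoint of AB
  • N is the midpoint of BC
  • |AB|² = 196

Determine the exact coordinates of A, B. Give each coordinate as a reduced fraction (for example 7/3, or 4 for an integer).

1. B_x = 19  [B = 2·N−C = 2·(18, 3)−(17, 0)]
2. B_y = 6  [B = 2·N−C = 2·(18, 3)−(17, 0)]
   so B = (19, 6)
3. A_x = 5  [A = 2·M−B = 2·(12, 6)−(19, 6)]
4. A_y = 6  [A = 2·M−B = 2·(12, 6)−(19, 6)]
   so A = (5, 6)

A = (5, 6)
B = (19, 6)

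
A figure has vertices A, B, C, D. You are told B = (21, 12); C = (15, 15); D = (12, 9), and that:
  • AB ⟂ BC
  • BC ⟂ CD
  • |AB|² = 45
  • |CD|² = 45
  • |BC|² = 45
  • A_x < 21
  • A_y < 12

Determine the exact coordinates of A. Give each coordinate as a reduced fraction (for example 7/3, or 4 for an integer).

A = (18, 6)

1. A_x = 18  [[AB ⟂ BC ⇒ 6x-3y-90=0] ∩ [|A−(21, 12)|²=45]]
2. A_y = 6  [[AB ⟂ BC ⇒ 6x-3y-90=0] ∩ [|A−(21, 12)|²=45]]
   so A = (18, 6)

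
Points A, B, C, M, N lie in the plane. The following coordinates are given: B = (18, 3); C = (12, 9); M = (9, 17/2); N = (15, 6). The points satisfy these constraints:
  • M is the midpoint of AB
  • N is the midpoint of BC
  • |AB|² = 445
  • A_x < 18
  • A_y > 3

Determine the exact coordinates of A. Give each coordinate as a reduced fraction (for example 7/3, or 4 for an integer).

1. A_x = 0  [A = 2·M−B = 2·(9, 17/2)−(18, 3)]
2. A_y = 14  [A = 2·M−B = 2·(9, 17/2)−(18, 3)]
   so A = (0, 14)

A = (0, 14)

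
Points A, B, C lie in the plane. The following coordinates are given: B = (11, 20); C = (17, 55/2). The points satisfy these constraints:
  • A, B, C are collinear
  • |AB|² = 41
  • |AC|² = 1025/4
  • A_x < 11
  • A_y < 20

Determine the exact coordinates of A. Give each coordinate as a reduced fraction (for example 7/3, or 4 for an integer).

A = (7, 15)

1. A_x = 7  [[A, B, C are collinear ⇒ -15/2x+6y-75/2=0] ∩ [|A−(11, 20)|²=41]]
2. A_y = 15  [[A, B, C are collinear ⇒ -15/2x+6y-75/2=0] ∩ [|A−(11, 20)|²=41]]
   so A = (7, 15)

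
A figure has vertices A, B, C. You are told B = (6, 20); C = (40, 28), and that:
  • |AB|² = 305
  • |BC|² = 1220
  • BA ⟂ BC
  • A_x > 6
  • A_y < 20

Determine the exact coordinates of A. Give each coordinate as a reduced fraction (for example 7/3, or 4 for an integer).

1. A_x = 10  [[BA ⟂ BC ⇒ 34x+8y-364=0] ∩ [|A−(6, 20)|²=305]]
2. A_y = 3  [[BA ⟂ BC ⇒ 34x+8y-364=0] ∩ [|A−(6, 20)|²=305]]
   so A = (10, 3)

A = (10, 3)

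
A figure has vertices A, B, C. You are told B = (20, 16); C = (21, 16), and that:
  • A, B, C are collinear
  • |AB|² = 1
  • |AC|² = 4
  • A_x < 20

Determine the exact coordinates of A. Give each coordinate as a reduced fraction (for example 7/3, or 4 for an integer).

1. A_x = 19  [[A, B, C are collinear ⇒ 1y-16=0] ∩ [|A−(20, 16)|²=1]]
2. A_y = 16  [[A, B, C are collinear ⇒ 1y-16=0] ∩ [|A−(20, 16)|²=1]]
   so A = (19, 16)

A = (19, 16)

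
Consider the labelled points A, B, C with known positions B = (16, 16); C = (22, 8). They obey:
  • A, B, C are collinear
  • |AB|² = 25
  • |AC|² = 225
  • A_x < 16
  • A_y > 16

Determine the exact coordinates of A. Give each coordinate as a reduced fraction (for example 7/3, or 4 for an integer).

1. A_x = 13  [[A, B, C are collinear ⇒ 8x+6y-224=0] ∩ [|A−(16, 16)|²=25]]
2. A_y = 20  [[A, B, C are collinear ⇒ 8x+6y-224=0] ∩ [|A−(16, 16)|²=25]]
   so A = (13, 20)

A = (13, 20)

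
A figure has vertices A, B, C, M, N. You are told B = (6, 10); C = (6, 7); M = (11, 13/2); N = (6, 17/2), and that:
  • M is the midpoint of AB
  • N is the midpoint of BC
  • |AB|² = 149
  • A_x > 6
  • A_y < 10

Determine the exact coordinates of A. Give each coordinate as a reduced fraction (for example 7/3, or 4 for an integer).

A = (16, 3)

1. A_x = 16  [A = 2·M−B = 2·(11, 13/2)−(6, 10)]
2. A_y = 3  [A = 2·M−B = 2·(11, 13/2)−(6, 10)]
   so A = (16, 3)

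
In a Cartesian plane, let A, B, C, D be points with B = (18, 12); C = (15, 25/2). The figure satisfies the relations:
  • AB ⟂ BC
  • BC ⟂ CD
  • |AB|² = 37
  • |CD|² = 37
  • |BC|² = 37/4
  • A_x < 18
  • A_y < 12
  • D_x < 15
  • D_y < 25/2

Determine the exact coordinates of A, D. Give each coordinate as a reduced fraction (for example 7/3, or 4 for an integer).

1. A_x = 17  [[AB ⟂ BC ⇒ 3x-1/2y-48=0] ∩ [|A−(18, 12)|²=37]]
2. A_y = 6  [[AB ⟂ BC ⇒ 3x-1/2y-48=0] ∩ [|A−(18, 12)|²=37]]
   so A = (17, 6)
3. D_x = 14  [[BC ⟂ CD ⇒ -3x+1/2y+155/4=0] ∩ [|D−(15, 25/2)|²=37]]
4. D_y = 13/2  [[BC ⟂ CD ⇒ -3x+1/2y+155/4=0] ∩ [|D−(15, 25/2)|²=37]]
   so D = (14, 13/2)

A = (17, 6)
D = (14, 13/2)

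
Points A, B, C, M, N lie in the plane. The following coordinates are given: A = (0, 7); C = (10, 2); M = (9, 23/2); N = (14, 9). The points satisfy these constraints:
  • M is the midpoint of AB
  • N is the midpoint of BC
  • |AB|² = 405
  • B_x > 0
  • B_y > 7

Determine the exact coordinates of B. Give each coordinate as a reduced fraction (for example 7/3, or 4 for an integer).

B = (18, 16)

1. B_x = 18  [B = 2·M−A = 2·(9, 23/2)−(0, 7)]
2. B_y = 16  [B = 2·M−A = 2·(9, 23/2)−(0, 7)]
   so B = (18, 16)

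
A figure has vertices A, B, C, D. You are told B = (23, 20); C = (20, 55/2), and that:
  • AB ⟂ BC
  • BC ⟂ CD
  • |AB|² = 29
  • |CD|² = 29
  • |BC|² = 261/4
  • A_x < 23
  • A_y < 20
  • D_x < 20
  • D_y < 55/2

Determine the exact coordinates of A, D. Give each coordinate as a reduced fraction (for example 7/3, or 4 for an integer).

1. A_x = 18  [[AB ⟂ BC ⇒ 3x-15/2y+81=0] ∩ [|A−(23, 20)|²=29]]
2. A_y = 18  [[AB ⟂ BC ⇒ 3x-15/2y+81=0] ∩ [|A−(23, 20)|²=29]]
   so A = (18, 18)
3. D_x = 15  [[BC ⟂ CD ⇒ -3x+15/2y-585/4=0] ∩ [|D−(20, 55/2)|²=29]]
4. D_y = 51/2  [[BC ⟂ CD ⇒ -3x+15/2y-585/4=0] ∩ [|D−(20, 55/2)|²=29]]
   so D = (15, 51/2)

A = (18, 18)
D = (15, 51/2)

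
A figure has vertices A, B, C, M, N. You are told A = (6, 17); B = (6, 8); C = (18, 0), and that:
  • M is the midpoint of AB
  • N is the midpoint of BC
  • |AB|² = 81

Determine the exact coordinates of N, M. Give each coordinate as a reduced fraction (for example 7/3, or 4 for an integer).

1. M_x = 6  [2·M = A+B = (6, 17)+(6, 8)]
2. M_y = 25/2  [2·M = A+B = (6, 17)+(6, 8)]
   so M = (6, 25/2)
3. N_x = 12  [2·N = B+C = (6, 8)+(18, 0)]
4. N_y = 4  [2·N = B+C = (6, 8)+(18, 0)]
   so N = (12, 4)

N = (12, 4)
M = (6, 25/2)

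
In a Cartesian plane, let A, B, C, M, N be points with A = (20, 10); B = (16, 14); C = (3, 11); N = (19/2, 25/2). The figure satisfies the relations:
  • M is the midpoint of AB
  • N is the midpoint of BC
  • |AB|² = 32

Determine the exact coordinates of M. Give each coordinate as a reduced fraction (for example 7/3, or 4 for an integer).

M = (18, 12)

1. M_x = 18  [2·M = A+B = (20, 10)+(16, 14)]
2. M_y = 12  [2·M = A+B = (20, 10)+(16, 14)]
   so M = (18, 12)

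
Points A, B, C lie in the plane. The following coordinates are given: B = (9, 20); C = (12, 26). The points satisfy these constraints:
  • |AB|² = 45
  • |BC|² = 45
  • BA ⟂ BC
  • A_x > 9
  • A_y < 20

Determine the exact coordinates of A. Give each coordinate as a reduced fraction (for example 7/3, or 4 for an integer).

A = (15, 17)

1. A_x = 15  [[BA ⟂ BC ⇒ 3x+6y-147=0] ∩ [|A−(9, 20)|²=45]]
2. A_y = 17  [[BA ⟂ BC ⇒ 3x+6y-147=0] ∩ [|A−(9, 20)|²=45]]
   so A = (15, 17)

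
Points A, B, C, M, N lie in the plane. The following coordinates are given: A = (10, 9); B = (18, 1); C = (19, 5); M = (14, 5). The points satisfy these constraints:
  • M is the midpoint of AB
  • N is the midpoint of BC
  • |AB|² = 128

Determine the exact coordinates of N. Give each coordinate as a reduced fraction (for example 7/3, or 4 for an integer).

1. N_x = 37/2  [2·N = B+C = (18, 1)+(19, 5)]
2. N_y = 3  [2·N = B+C = (18, 1)+(19, 5)]
   so N = (37/2, 3)

N = (37/2, 3)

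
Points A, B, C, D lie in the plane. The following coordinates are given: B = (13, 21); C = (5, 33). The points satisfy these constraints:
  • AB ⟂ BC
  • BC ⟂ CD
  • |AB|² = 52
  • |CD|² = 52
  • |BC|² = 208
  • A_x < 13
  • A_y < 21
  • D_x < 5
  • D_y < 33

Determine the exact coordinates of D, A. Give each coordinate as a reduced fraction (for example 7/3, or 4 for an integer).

D = (-1, 29)
A = (7, 17)

1. D_x = -1  [[BC ⟂ CD ⇒ -8x+12y-356=0] ∩ [|D−(5, 33)|²=52]]
2. D_y = 29  [[BC ⟂ CD ⇒ -8x+12y-356=0] ∩ [|D−(5, 33)|²=52]]
   so D = (-1, 29)
3. A_x = 7  [[AB ⟂ BC ⇒ 8x-12y+148=0] ∩ [|A−(13, 21)|²=52]]
4. A_y = 17  [[AB ⟂ BC ⇒ 8x-12y+148=0] ∩ [|A−(13, 21)|²=52]]
   so A = (7, 17)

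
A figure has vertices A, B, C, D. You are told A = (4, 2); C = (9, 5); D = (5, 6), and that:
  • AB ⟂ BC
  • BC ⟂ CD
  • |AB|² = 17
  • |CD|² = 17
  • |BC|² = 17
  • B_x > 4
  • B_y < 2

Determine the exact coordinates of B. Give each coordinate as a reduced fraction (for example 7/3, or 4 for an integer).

1. B_x = 8  [[BC ⟂ CD ⇒ 4x-1y-31=0] ∩ [|B−(4, 2)|²=17]]
2. B_y = 1  [[BC ⟂ CD ⇒ 4x-1y-31=0] ∩ [|B−(4, 2)|²=17]]
   so B = (8, 1)

B = (8, 1)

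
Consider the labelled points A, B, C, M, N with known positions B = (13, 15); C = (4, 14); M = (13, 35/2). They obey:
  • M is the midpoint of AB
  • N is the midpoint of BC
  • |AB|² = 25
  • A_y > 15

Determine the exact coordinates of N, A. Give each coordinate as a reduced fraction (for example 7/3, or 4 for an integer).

1. A_x = 13  [A = 2·M−B = 2·(13, 35/2)−(13, 15)]
2. A_y = 20  [A = 2·M−B = 2·(13, 35/2)−(13, 15)]
   so A = (13, 20)
3. N_x = 17/2  [2·N = B+C = (13, 15)+(4, 14)]
4. N_y = 29/2  [2·N = B+C = (13, 15)+(4, 14)]
   so N = (17/2, 29/2)

N = (17/2, 29/2)
A = (13, 20)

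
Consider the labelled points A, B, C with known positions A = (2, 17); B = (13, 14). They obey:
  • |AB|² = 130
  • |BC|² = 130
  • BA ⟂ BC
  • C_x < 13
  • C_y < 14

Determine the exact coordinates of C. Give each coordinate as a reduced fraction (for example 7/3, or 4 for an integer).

1. C_x = 10  [[BA ⟂ BC ⇒ -11x+3y+101=0] ∩ [|C−(13, 14)|²=130]]
2. C_y = 3  [[BA ⟂ BC ⇒ -11x+3y+101=0] ∩ [|C−(13, 14)|²=130]]
   so C = (10, 3)

C = (10, 3)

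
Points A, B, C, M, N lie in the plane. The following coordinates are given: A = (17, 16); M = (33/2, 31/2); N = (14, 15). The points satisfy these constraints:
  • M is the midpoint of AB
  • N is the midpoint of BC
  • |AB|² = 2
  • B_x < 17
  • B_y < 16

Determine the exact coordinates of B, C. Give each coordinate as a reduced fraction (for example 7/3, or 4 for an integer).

1. B_x = 16  [B = 2·M−A = 2·(33/2, 31/2)−(17, 16)]
2. B_y = 15  [B = 2·M−A = 2·(33/2, 31/2)−(17, 16)]
   so B = (16, 15)
3. C_x = 12  [C = 2·N−B = 2·(14, 15)−(16, 15)]
4. C_y = 15  [C = 2·N−B = 2·(14, 15)−(16, 15)]
   so C = (12, 15)

B = (16, 15)
C = (12, 15)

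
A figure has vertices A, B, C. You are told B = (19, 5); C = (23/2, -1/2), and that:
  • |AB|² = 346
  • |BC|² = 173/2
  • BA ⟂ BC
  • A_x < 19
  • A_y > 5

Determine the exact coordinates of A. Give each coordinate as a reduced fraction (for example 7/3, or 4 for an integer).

1. A_x = 8  [[BA ⟂ BC ⇒ -15/2x-11/2y+170=0] ∩ [|A−(19, 5)|²=346]]
2. A_y = 20  [[BA ⟂ BC ⇒ -15/2x-11/2y+170=0] ∩ [|A−(19, 5)|²=346]]
   so A = (8, 20)

A = (8, 20)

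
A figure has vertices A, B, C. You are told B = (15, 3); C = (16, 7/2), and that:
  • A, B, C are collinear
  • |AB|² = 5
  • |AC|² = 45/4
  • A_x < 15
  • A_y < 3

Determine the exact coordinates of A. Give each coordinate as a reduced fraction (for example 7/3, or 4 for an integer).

1. A_x = 13  [[A, B, C are collinear ⇒ -1/2x+1y+9/2=0] ∩ [|A−(15, 3)|²=5]]
2. A_y = 2  [[A, B, C are collinear ⇒ -1/2x+1y+9/2=0] ∩ [|A−(15, 3)|²=5]]
   so A = (13, 2)

A = (13, 2)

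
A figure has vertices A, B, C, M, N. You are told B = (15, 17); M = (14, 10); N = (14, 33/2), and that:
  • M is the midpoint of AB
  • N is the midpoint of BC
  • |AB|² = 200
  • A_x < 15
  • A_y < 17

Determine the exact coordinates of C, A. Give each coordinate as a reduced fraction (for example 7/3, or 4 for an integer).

1. A_x = 13  [A = 2·M−B = 2·(14, 10)−(15, 17)]
2. A_y = 3  [A = 2·M−B = 2·(14, 10)−(15, 17)]
   so A = (13, 3)
3. C_x = 13  [C = 2·N−B = 2·(14, 33/2)−(15, 17)]
4. C_y = 16  [C = 2·N−B = 2·(14, 33/2)−(15, 17)]
   so C = (13, 16)

C = (13, 16)
A = (13, 3)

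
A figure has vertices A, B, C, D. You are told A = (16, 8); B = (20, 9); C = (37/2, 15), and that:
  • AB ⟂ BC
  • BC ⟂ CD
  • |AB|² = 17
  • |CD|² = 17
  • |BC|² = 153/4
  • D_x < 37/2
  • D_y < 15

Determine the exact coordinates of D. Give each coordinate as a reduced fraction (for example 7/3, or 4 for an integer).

1. D_x = 29/2  [[BC ⟂ CD ⇒ -3/2x+6y-249/4=0] ∩ [|D−(37/2, 15)|²=17]]
2. D_y = 14  [[BC ⟂ CD ⇒ -3/2x+6y-249/4=0] ∩ [|D−(37/2, 15)|²=17]]
   so D = (29/2, 14)

D = (29/2, 14)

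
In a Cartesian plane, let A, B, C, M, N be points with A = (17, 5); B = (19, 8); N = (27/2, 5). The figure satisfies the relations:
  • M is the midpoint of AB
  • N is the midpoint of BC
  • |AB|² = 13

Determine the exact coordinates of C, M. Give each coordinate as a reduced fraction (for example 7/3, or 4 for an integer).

C = (8, 2)
M = (18, 13/2)

1. M_x = 18  [2·M = A+B = (17, 5)+(19, 8)]
2. M_y = 13/2  [2·M = A+B = (17, 5)+(19, 8)]
   so M = (18, 13/2)
3. C_x = 8  [C = 2·N−B = 2·(27/2, 5)−(19, 8)]
4. C_y = 2  [C = 2·N−B = 2·(27/2, 5)−(19, 8)]
   so C = (8, 2)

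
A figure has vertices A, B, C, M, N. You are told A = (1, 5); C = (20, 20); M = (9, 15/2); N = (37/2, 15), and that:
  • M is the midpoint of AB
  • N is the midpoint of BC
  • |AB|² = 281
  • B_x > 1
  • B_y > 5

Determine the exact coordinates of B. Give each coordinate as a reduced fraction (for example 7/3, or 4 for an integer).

B = (17, 10)

1. B_x = 17  [B = 2·M−A = 2·(9, 15/2)−(1, 5)]
2. B_y = 10  [B = 2·M−A = 2·(9, 15/2)−(1, 5)]
   so B = (17, 10)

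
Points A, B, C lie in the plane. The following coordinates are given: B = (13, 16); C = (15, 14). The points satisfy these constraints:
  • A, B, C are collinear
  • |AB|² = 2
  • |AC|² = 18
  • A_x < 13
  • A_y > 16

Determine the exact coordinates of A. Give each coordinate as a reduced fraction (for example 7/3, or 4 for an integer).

A = (12, 17)

1. A_x = 12  [[A, B, C are collinear ⇒ 2x+2y-58=0] ∩ [|A−(13, 16)|²=2]]
2. A_y = 17  [[A, B, C are collinear ⇒ 2x+2y-58=0] ∩ [|A−(13, 16)|²=2]]
   so A = (12, 17)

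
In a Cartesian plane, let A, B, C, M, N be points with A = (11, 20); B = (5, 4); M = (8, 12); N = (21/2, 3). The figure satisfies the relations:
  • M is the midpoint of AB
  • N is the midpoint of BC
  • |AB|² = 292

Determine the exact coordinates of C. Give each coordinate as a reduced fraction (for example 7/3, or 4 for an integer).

1. C_x = 16  [C = 2·N−B = 2·(21/2, 3)−(5, 4)]
2. C_y = 2  [C = 2·N−B = 2·(21/2, 3)−(5, 4)]
   so C = (16, 2)

C = (16, 2)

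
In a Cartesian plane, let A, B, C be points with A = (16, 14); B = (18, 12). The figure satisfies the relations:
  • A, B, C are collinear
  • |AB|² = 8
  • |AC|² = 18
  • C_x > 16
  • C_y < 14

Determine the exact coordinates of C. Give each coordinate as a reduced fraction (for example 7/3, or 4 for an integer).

1. C_x = 19  [[A, B, C are collinear ⇒ 2x+2y-60=0] ∩ [|C−(16, 14)|²=18]]
2. C_y = 11  [[A, B, C are collinear ⇒ 2x+2y-60=0] ∩ [|C−(16, 14)|²=18]]
   so C = (19, 11)

C = (19, 11)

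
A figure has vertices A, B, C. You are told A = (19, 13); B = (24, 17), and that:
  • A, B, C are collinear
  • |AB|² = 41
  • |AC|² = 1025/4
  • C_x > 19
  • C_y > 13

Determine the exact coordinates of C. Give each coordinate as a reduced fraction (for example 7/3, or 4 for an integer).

C = (63/2, 23)

1. C_x = 63/2  [[A, B, C are collinear ⇒ -4x+5y+11=0] ∩ [|C−(19, 13)|²=1025/4]]
2. C_y = 23  [[A, B, C are collinear ⇒ -4x+5y+11=0] ∩ [|C−(19, 13)|²=1025/4]]
   so C = (63/2, 23)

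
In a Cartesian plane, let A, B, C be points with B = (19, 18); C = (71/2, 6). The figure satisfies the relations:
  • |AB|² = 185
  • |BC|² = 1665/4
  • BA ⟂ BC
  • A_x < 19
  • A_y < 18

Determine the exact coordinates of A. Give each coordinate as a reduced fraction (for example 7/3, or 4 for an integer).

1. A_x = 11  [[BA ⟂ BC ⇒ 33/2x-12y-195/2=0] ∩ [|A−(19, 18)|²=185]]
2. A_y = 7  [[BA ⟂ BC ⇒ 33/2x-12y-195/2=0] ∩ [|A−(19, 18)|²=185]]
   so A = (11, 7)

A = (11, 7)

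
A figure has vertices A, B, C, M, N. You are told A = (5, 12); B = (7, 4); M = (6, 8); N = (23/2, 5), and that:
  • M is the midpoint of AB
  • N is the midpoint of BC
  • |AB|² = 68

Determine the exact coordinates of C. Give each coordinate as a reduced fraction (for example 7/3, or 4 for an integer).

1. C_x = 16  [C = 2·N−B = 2·(23/2, 5)−(7, 4)]
2. C_y = 6  [C = 2·N−B = 2·(23/2, 5)−(7, 4)]
   so C = (16, 6)

C = (16, 6)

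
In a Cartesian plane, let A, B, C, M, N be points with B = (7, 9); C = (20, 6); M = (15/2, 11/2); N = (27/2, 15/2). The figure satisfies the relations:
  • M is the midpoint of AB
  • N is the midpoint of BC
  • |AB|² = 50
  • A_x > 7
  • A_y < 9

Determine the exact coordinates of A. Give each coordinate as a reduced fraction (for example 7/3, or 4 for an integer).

1. A_x = 8  [A = 2·M−B = 2·(15/2, 11/2)−(7, 9)]
2. A_y = 2  [A = 2·M−B = 2·(15/2, 11/2)−(7, 9)]
   so A = (8, 2)

A = (8, 2)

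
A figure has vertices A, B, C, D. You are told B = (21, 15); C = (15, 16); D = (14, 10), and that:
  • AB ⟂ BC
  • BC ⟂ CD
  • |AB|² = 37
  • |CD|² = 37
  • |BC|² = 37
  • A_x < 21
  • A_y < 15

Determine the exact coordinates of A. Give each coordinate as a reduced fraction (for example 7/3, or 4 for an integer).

A = (20, 9)

1. A_x = 20  [[AB ⟂ BC ⇒ 6x-1y-111=0] ∩ [|A−(21, 15)|²=37]]
2. A_y = 9  [[AB ⟂ BC ⇒ 6x-1y-111=0] ∩ [|A−(21, 15)|²=37]]
   so A = (20, 9)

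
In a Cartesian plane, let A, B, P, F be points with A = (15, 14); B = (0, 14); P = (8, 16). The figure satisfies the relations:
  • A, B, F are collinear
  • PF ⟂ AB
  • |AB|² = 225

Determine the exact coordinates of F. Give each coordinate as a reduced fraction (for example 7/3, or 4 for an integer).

1. F_x = 8  [[A, B, F are collinear ⇒ -15y+210=0] ∩ [PF ⟂ AB ⇒ -15x+120=0]]
2. F_y = 14  [[A, B, F are collinear ⇒ -15y+210=0] ∩ [PF ⟂ AB ⇒ -15x+120=0]]
   so F = (8, 14)

F = (8, 14)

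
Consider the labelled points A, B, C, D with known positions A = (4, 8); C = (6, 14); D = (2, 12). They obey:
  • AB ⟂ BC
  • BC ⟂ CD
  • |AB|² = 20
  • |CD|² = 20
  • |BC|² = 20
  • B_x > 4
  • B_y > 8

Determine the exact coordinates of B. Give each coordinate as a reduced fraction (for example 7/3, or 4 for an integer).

1. B_x = 8  [[BC ⟂ CD ⇒ 4x+2y-52=0] ∩ [|B−(4, 8)|²=20]]
2. B_y = 10  [[BC ⟂ CD ⇒ 4x+2y-52=0] ∩ [|B−(4, 8)|²=20]]
   so B = (8, 10)

B = (8, 10)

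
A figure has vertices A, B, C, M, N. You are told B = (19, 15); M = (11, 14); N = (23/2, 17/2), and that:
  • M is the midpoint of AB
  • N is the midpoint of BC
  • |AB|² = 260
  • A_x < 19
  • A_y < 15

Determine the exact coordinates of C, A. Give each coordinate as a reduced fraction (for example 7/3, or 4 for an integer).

C = (4, 2)
A = (3, 13)

1. A_x = 3  [A = 2·M−B = 2·(11, 14)−(19, 15)]
2. A_y = 13  [A = 2·M−B = 2·(11, 14)−(19, 15)]
   so A = (3, 13)
3. C_x = 4  [C = 2·N−B = 2·(23/2, 17/2)−(19, 15)]
4. C_y = 2  [C = 2·N−B = 2·(23/2, 17/2)−(19, 15)]
   so C = (4, 2)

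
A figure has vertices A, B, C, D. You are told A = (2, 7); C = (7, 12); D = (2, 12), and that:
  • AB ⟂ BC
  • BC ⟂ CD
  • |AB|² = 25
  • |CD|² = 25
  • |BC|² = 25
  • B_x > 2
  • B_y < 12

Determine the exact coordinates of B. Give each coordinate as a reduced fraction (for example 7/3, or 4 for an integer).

1. B_x = 7  [[BC ⟂ CD ⇒ 5x-35=0] ∩ [|B−(2, 7)|²=25]]
2. B_y = 7  [[BC ⟂ CD ⇒ 5x-35=0] ∩ [|B−(2, 7)|²=25]]
   so B = (7, 7)

B = (7, 7)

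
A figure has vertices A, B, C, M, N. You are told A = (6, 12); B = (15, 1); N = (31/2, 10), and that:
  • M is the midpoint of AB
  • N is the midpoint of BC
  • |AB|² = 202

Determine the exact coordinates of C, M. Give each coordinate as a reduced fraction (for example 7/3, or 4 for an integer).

1. M_x = 21/2  [2·M = A+B = (6, 12)+(15, 1)]
2. M_y = 13/2  [2·M = A+B = (6, 12)+(15, 1)]
   so M = (21/2, 13/2)
3. C_x = 16  [C = 2·N−B = 2·(31/2, 10)−(15, 1)]
4. C_y = 19  [C = 2·N−B = 2·(31/2, 10)−(15, 1)]
   so C = (16, 19)

C = (16, 19)
M = (21/2, 13/2)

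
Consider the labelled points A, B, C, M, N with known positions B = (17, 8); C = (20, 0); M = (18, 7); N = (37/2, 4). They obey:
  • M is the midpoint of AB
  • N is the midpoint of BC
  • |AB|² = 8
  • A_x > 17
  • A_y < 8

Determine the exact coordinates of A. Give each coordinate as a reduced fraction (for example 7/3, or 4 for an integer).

1. A_x = 19  [A = 2·M−B = 2·(18, 7)−(17, 8)]
2. A_y = 6  [A = 2·M−B = 2·(18, 7)−(17, 8)]
   so A = (19, 6)

A = (19, 6)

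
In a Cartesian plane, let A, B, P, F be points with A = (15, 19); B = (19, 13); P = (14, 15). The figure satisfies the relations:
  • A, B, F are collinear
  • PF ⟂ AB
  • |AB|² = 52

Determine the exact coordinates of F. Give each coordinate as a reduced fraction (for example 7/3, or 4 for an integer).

1. F_x = 215/13  [[A, B, F are collinear ⇒ 6x+4y-166=0] ∩ [PF ⟂ AB ⇒ 4x-6y+34=0]]
2. F_y = 217/13  [[A, B, F are collinear ⇒ 6x+4y-166=0] ∩ [PF ⟂ AB ⇒ 4x-6y+34=0]]
   so F = (215/13, 217/13)

F = (215/13, 217/13)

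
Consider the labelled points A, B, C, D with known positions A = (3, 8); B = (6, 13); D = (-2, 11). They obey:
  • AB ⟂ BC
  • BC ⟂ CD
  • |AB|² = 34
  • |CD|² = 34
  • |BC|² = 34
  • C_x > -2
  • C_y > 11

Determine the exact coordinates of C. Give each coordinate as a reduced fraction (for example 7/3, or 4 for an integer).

C = (1, 16)

1. C_x = 1  [[AB ⟂ BC ⇒ 3x+5y-83=0] ∩ [|C−(-2, 11)|²=34]]
2. C_y = 16  [[AB ⟂ BC ⇒ 3x+5y-83=0] ∩ [|C−(-2, 11)|²=34]]
   so C = (1, 16)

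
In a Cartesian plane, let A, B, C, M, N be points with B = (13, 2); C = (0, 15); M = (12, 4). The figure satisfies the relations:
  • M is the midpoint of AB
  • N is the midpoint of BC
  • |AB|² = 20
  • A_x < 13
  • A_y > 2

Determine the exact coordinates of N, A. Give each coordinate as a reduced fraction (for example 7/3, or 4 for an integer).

N = (13/2, 17/2)
A = (11, 6)

1. A_x = 11  [A = 2·M−B = 2·(12, 4)−(13, 2)]
2. A_y = 6  [A = 2·M−B = 2·(12, 4)−(13, 2)]
   so A = (11, 6)
3. N_x = 13/2  [2·N = B+C = (13, 2)+(0, 15)]
4. N_y = 17/2  [2·N = B+C = (13, 2)+(0, 15)]
   so N = (13/2, 17/2)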